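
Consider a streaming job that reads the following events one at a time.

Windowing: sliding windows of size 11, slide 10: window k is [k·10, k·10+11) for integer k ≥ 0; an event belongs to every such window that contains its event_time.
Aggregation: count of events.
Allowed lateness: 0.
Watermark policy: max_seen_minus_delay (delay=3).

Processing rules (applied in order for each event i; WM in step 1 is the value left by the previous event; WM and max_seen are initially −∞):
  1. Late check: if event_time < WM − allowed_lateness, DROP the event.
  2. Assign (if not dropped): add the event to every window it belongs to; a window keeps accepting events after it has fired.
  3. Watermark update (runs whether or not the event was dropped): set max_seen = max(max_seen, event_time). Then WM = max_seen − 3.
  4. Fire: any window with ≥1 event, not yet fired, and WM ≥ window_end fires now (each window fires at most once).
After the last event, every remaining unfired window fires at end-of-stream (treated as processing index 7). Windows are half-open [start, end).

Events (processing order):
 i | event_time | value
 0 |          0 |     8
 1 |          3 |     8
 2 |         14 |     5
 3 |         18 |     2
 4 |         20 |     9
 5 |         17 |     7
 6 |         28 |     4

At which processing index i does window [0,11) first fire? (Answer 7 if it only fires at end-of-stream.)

2

i=0 t=0 v=8: → [0,11); WM=-3
i=1 t=3 v=8: → [0,11); WM=0
i=2 t=14 v=5: → [10,21); WM=11; [0,11) fires=2
i=3 t=18 v=2: → [10,21); WM=15
i=4 t=20 v=9: → [20,31),[10,21); WM=17
i=5 t=17 v=7: → [10,21); WM=17
i=6 t=28 v=4: → [20,31); WM=25; [10,21) fires=4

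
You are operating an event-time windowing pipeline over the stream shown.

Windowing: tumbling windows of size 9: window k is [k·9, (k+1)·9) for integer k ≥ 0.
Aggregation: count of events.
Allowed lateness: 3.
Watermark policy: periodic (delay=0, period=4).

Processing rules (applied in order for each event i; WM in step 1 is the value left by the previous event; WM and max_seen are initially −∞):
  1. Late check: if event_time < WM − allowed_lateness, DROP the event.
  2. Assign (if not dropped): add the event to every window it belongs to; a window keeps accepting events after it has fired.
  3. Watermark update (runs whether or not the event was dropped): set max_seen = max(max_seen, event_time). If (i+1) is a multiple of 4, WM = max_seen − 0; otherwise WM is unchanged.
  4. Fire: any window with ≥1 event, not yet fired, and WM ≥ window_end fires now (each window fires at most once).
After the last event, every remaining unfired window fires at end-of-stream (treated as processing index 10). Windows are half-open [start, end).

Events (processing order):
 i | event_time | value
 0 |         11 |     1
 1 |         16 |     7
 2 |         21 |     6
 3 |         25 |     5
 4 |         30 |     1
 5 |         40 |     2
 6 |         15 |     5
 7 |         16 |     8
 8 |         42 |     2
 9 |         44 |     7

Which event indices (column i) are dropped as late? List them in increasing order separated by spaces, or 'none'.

i=0 t=11 v=1: → [9,18); WM=−∞
i=1 t=16 v=7: → [9,18); WM=−∞
i=2 t=21 v=6: → [18,27); WM=−∞
i=3 t=25 v=5: → [18,27); WM=25; [9,18) fires=2
i=4 t=30 v=1: → [27,36); WM=25
i=5 t=40 v=2: → [36,45); WM=25
i=6 t=15 v=5: DROP (t<25-3); WM=25
i=7 t=16 v=8: DROP (t<25-3); WM=40; [18,27) fires=2 [27,36) fires=1
i=8 t=42 v=2: → [36,45); WM=40
i=9 t=44 v=7: → [36,45); WM=40

6 7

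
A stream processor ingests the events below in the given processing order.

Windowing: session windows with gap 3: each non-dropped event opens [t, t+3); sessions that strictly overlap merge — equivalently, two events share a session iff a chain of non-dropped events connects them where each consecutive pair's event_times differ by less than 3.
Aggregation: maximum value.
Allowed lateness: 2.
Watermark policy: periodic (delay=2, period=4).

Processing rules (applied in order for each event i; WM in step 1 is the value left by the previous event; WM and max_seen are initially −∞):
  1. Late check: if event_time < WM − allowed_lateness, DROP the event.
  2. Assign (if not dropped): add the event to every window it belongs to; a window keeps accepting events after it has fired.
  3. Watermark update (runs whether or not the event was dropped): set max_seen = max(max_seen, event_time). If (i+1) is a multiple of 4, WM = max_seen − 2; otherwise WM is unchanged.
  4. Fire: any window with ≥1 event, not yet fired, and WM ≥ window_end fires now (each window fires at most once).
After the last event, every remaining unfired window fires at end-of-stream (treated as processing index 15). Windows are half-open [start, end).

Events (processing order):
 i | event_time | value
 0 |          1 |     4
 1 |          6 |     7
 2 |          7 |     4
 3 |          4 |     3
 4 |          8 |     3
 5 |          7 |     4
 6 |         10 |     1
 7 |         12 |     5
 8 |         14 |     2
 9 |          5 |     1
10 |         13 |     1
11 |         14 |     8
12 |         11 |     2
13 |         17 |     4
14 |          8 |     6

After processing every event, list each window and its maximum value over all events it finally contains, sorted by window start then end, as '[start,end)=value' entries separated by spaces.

[1,4)=4 [4,17)=8 [17,20)=4

i=0 t=1 v=4: → [1,4); WM=−∞
i=1 t=6 v=7: → [6,9); WM=−∞
i=2 t=7 v=4: → [6,10); WM=−∞
i=3 t=4 v=3: → [4,10); WM=5
i=4 t=8 v=3: → [4,11); WM=5
i=5 t=7 v=4: → [4,11); WM=5
i=6 t=10 v=1: → [4,13); WM=5
i=7 t=12 v=5: → [4,15); WM=10
i=8 t=14 v=2: → [4,17); WM=10
i=9 t=5 v=1: DROP (t<10-2); WM=10
i=10 t=13 v=1: → [4,17); WM=10
i=11 t=14 v=8: → [4,17); WM=12
i=12 t=11 v=2: → [4,17); WM=12
i=13 t=17 v=4: → [17,20); WM=12
i=14 t=8 v=6: DROP (t<12-2); WM=12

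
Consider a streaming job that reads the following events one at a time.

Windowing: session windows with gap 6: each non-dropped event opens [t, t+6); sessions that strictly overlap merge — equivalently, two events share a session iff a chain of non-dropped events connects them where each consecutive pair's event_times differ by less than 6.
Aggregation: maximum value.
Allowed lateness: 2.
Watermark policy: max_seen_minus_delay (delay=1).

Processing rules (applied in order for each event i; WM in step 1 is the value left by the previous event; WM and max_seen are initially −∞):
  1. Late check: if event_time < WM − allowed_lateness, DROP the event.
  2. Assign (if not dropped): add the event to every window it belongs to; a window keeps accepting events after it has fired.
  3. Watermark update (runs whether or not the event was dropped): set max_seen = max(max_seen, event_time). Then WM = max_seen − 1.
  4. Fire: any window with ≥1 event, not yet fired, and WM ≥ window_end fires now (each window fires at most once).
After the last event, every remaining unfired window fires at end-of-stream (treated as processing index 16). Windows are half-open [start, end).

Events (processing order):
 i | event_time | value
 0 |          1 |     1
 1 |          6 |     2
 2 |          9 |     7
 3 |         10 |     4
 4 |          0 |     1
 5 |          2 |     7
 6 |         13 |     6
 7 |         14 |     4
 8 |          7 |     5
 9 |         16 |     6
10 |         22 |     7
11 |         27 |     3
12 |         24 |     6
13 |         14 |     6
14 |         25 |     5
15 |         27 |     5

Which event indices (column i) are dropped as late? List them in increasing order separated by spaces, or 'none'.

4 5 8 13

i=0 t=1 v=1: → [1,7); WM=0
i=1 t=6 v=2: → [1,12); WM=5
i=2 t=9 v=7: → [1,15); WM=8
i=3 t=10 v=4: → [1,16); WM=9
i=4 t=0 v=1: DROP (t<9-2); WM=9
i=5 t=2 v=7: DROP (t<9-2); WM=9
i=6 t=13 v=6: → [1,19); WM=12
i=7 t=14 v=4: → [1,20); WM=13
i=8 t=7 v=5: DROP (t<13-2); WM=13
i=9 t=16 v=6: → [1,22); WM=15
i=10 t=22 v=7: → [22,28); WM=21
i=11 t=27 v=3: → [22,33); WM=26
i=12 t=24 v=6: → [22,33); WM=26
i=13 t=14 v=6: DROP (t<26-2); WM=26
i=14 t=25 v=5: → [22,33); WM=26
i=15 t=27 v=5: → [22,33); WM=26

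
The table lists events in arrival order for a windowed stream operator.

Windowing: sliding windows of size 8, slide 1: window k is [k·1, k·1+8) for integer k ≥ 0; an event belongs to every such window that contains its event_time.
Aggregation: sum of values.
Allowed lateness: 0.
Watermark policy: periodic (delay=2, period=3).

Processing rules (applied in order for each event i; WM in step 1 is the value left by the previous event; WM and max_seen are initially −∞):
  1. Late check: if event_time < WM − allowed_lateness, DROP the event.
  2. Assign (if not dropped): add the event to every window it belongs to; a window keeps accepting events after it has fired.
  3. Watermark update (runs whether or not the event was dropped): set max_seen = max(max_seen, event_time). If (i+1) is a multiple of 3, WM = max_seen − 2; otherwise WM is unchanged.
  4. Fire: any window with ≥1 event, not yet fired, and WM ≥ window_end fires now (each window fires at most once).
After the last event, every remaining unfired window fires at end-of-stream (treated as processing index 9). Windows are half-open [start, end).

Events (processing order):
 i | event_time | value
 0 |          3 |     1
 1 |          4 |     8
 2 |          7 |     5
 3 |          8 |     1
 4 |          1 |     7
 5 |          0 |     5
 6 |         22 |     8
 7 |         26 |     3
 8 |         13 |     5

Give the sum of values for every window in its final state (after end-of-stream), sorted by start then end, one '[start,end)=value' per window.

i=0 t=3 v=1: → [3,11),[2,10),[1,9),[0,8); WM=−∞
i=1 t=4 v=8: → [4,12),[3,11),[2,10),[1,9),[0,8); WM=−∞
i=2 t=7 v=5: → [7,15),[6,14),[5,13),[4,12),[3,11),[2,10),[1,9),[0,8); WM=5
i=3 t=8 v=1: → [8,16),[7,15),[6,14),[5,13),[4,12),[3,11),[2,10),[1,9); WM=5
i=4 t=1 v=7: DROP (t<5-0); WM=5
i=5 t=0 v=5: DROP (t<5-0); WM=6
i=6 t=22 v=8: → [22,30),[21,29),[20,28),[19,27),[18,26),[17,25),[16,24),[15,23); WM=6
i=7 t=26 v=3: → [26,34),[25,33),[24,32),[23,31),[22,30),[21,29),[20,28),[19,27); WM=6
i=8 t=13 v=5: → [13,21),[12,20),[11,19),[10,18),[9,17),[8,16),[7,15),[6,14); WM=24; [0,8) fires=14 [1,9) fires=15 [2,10) fires=15 [3,11) fires=15 [4,12) fires=14 [5,13) fires=6 [6,14) fires=11 [7,15) fires=11 [8,16) fires=6 [9,17) fires=5 [10,18) fires=5 [11,19) fires=5 [12,20) fires=5 [13,21) fires=5 [15,23) fires=8 [16,24) fires=8

[0,8)=14 [1,9)=15 [2,10)=15 [3,11)=15 [4,12)=14 [5,13)=6 [6,14)=11 [7,15)=11 [8,16)=6 [9,17)=5 [10,18)=5 [11,19)=5 [12,20)=5 [13,21)=5 [15,23)=8 [16,24)=8 [17,25)=8 [18,26)=8 [19,27)=11 [20,28)=11 [21,29)=11 [22,30)=11 [23,31)=3 [24,32)=3 [25,33)=3 [26,34)=3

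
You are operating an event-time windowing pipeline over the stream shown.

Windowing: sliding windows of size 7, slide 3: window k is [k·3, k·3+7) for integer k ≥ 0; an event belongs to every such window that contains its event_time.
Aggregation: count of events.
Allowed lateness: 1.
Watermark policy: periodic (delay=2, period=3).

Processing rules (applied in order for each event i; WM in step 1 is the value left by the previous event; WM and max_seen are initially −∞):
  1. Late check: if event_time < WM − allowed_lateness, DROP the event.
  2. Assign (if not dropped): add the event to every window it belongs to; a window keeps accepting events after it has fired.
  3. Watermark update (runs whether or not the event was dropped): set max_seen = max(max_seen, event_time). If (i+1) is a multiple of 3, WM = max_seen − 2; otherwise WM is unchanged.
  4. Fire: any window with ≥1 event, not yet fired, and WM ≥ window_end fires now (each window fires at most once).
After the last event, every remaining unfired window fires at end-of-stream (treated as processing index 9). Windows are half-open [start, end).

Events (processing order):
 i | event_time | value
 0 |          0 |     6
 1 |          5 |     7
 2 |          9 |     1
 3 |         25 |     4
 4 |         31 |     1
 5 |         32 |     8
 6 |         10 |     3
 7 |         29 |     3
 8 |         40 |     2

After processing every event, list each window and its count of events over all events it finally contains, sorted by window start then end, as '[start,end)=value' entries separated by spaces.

[0,7)=2 [3,10)=2 [6,13)=1 [9,16)=1 [21,28)=1 [24,31)=2 [27,34)=3 [30,37)=2 [36,43)=1 [39,46)=1

i=0 t=0 v=6: → [0,7); WM=−∞
i=1 t=5 v=7: → [3,10),[0,7); WM=−∞
i=2 t=9 v=1: → [9,16),[6,13),[3,10); WM=7; [0,7) fires=2
i=3 t=25 v=4: → [24,31),[21,28); WM=7
i=4 t=31 v=1: → [30,37),[27,34); WM=7
i=5 t=32 v=8: → [30,37),[27,34); WM=30; [3,10) fires=2 [6,13) fires=1 [9,16) fires=1 [21,28) fires=1
i=6 t=10 v=3: DROP (t<30-1); WM=30
i=7 t=29 v=3: → [27,34),[24,31); WM=30
i=8 t=40 v=2: → [39,46),[36,43); WM=38; [24,31) fires=2 [27,34) fires=3 [30,37) fires=2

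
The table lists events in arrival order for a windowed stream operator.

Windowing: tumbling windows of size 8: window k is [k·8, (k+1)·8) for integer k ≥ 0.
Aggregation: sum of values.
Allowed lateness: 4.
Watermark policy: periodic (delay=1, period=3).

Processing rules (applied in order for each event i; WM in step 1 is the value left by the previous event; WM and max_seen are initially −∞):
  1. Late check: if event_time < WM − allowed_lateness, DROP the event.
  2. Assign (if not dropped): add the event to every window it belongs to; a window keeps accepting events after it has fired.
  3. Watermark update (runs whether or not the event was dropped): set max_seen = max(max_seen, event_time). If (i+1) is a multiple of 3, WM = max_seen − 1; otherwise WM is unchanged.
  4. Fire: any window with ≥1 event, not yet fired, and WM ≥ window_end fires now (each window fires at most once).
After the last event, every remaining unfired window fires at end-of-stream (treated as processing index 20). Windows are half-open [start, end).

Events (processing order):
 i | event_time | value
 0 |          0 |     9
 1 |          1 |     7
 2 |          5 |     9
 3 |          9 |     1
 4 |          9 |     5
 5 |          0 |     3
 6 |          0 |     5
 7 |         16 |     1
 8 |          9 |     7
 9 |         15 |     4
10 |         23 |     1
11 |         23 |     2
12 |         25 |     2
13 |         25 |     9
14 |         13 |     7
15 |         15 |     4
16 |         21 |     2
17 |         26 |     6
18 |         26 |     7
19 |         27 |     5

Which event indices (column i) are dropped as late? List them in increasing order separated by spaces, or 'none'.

6 14 15

i=0 t=0 v=9: → [0,8); WM=−∞
i=1 t=1 v=7: → [0,8); WM=−∞
i=2 t=5 v=9: → [0,8); WM=4
i=3 t=9 v=1: → [8,16); WM=4
i=4 t=9 v=5: → [8,16); WM=4
i=5 t=0 v=3: → [0,8); WM=8; [0,8) fires=28
i=6 t=0 v=5: DROP (t<8-4); WM=8
i=7 t=16 v=1: → [16,24); WM=8
i=8 t=9 v=7: → [8,16); WM=15
i=9 t=15 v=4: → [8,16); WM=15
i=10 t=23 v=1: → [16,24); WM=15
i=11 t=23 v=2: → [16,24); WM=22; [8,16) fires=17
i=12 t=25 v=2: → [24,32); WM=22
i=13 t=25 v=9: → [24,32); WM=22
i=14 t=13 v=7: DROP (t<22-4); WM=24; [16,24) fires=4
i=15 t=15 v=4: DROP (t<24-4); WM=24
i=16 t=21 v=2: → [16,24); WM=24
i=17 t=26 v=6: → [24,32); WM=25
i=18 t=26 v=7: → [24,32); WM=25
i=19 t=27 v=5: → [24,32); WM=25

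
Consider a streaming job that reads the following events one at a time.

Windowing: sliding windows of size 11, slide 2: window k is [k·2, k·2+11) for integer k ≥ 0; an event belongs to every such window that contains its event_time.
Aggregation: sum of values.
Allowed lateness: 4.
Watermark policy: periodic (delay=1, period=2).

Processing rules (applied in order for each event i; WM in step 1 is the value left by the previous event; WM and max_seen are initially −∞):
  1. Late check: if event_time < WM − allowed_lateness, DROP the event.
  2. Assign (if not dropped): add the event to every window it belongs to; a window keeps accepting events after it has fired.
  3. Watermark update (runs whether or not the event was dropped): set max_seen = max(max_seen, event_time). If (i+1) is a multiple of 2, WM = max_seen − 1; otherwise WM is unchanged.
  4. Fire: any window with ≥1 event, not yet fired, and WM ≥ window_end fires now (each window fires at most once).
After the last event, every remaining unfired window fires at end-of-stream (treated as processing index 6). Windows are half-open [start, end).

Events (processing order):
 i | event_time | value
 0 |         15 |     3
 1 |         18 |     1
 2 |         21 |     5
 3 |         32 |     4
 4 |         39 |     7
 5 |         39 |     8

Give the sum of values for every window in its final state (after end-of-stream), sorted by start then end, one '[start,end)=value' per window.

[6,17)=3 [8,19)=4 [10,21)=4 [12,23)=9 [14,25)=9 [16,27)=6 [18,29)=6 [20,31)=5 [22,33)=4 [24,35)=4 [26,37)=4 [28,39)=4 [30,41)=19 [32,43)=19 [34,45)=15 [36,47)=15 [38,49)=15

i=0 t=15 v=3: → [14,25),[12,23),[10,21),[8,19),[6,17); WM=−∞
i=1 t=18 v=1: → [18,29),[16,27),[14,25),[12,23),[10,21),[8,19); WM=17; [6,17) fires=3
i=2 t=21 v=5: → [20,31),[18,29),[16,27),[14,25),[12,23); WM=17
i=3 t=32 v=4: → [32,43),[30,41),[28,39),[26,37),[24,35),[22,33); WM=31; [8,19) fires=4 [10,21) fires=4 [12,23) fires=9 [14,25) fires=9 [16,27) fires=6 [18,29) fires=6 [20,31) fires=5
i=4 t=39 v=7: → [38,49),[36,47),[34,45),[32,43),[30,41); WM=31
i=5 t=39 v=8: → [38,49),[36,47),[34,45),[32,43),[30,41); WM=38; [22,33) fires=4 [24,35) fires=4 [26,37) fires=4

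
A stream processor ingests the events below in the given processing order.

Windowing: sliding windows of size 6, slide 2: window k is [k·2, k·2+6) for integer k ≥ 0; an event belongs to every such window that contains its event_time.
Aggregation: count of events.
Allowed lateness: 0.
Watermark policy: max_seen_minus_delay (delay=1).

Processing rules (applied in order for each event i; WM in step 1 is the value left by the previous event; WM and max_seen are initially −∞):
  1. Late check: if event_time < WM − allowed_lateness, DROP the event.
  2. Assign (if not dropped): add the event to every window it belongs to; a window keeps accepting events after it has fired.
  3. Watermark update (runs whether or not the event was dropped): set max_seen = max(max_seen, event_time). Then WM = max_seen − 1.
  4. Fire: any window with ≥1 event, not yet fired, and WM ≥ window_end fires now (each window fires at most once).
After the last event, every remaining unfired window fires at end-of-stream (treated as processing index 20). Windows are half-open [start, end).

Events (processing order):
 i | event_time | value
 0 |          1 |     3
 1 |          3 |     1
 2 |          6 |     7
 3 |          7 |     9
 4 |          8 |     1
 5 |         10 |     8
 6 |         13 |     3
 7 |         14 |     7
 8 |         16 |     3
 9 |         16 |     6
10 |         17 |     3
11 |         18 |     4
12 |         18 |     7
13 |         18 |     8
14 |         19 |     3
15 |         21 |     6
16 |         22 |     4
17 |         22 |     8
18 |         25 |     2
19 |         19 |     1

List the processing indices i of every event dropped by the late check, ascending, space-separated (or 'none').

19

i=0 t=1 v=3: → [0,6); WM=0
i=1 t=3 v=1: → [2,8),[0,6); WM=2
i=2 t=6 v=7: → [6,12),[4,10),[2,8); WM=5
i=3 t=7 v=9: → [6,12),[4,10),[2,8); WM=6; [0,6) fires=2
i=4 t=8 v=1: → [8,14),[6,12),[4,10); WM=7
i=5 t=10 v=8: → [10,16),[8,14),[6,12); WM=9; [2,8) fires=3
i=6 t=13 v=3: → [12,18),[10,16),[8,14); WM=12; [4,10) fires=3 [6,12) fires=4
i=7 t=14 v=7: → [14,20),[12,18),[10,16); WM=13
i=8 t=16 v=3: → [16,22),[14,20),[12,18); WM=15; [8,14) fires=3
i=9 t=16 v=6: → [16,22),[14,20),[12,18); WM=15
i=10 t=17 v=3: → [16,22),[14,20),[12,18); WM=16; [10,16) fires=3
i=11 t=18 v=4: → [18,24),[16,22),[14,20); WM=17
i=12 t=18 v=7: → [18,24),[16,22),[14,20); WM=17
i=13 t=18 v=8: → [18,24),[16,22),[14,20); WM=17
i=14 t=19 v=3: → [18,24),[16,22),[14,20); WM=18; [12,18) fires=5
i=15 t=21 v=6: → [20,26),[18,24),[16,22); WM=20; [14,20) fires=8
i=16 t=22 v=4: → [22,28),[20,26),[18,24); WM=21
i=17 t=22 v=8: → [22,28),[20,26),[18,24); WM=21
i=18 t=25 v=2: → [24,30),[22,28),[20,26); WM=24; [16,22) fires=8 [18,24) fires=7
i=19 t=19 v=1: DROP (t<24-0); WM=24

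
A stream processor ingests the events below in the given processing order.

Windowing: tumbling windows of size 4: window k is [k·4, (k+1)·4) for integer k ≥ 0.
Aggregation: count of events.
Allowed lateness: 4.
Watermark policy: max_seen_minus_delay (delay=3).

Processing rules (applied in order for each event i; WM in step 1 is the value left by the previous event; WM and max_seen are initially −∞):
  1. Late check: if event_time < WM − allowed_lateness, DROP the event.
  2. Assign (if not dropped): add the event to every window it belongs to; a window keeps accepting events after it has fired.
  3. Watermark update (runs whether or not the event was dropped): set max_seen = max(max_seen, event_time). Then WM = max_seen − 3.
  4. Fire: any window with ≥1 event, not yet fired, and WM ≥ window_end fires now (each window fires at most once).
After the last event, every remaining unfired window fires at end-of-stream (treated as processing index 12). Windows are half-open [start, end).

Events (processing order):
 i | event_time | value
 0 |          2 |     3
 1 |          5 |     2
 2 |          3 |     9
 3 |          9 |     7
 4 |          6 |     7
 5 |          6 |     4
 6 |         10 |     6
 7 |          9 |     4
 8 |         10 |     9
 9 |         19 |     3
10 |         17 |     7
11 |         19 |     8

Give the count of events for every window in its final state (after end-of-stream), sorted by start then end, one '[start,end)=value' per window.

[0,4)=2 [4,8)=3 [8,12)=4 [16,20)=3

i=0 t=2 v=3: → [0,4); WM=-1
i=1 t=5 v=2: → [4,8); WM=2
i=2 t=3 v=9: → [0,4); WM=2
i=3 t=9 v=7: → [8,12); WM=6; [0,4) fires=2
i=4 t=6 v=7: → [4,8); WM=6
i=5 t=6 v=4: → [4,8); WM=6
i=6 t=10 v=6: → [8,12); WM=7
i=7 t=9 v=4: → [8,12); WM=7
i=8 t=10 v=9: → [8,12); WM=7
i=9 t=19 v=3: → [16,20); WM=16; [4,8) fires=3 [8,12) fires=4
i=10 t=17 v=7: → [16,20); WM=16
i=11 t=19 v=8: → [16,20); WM=16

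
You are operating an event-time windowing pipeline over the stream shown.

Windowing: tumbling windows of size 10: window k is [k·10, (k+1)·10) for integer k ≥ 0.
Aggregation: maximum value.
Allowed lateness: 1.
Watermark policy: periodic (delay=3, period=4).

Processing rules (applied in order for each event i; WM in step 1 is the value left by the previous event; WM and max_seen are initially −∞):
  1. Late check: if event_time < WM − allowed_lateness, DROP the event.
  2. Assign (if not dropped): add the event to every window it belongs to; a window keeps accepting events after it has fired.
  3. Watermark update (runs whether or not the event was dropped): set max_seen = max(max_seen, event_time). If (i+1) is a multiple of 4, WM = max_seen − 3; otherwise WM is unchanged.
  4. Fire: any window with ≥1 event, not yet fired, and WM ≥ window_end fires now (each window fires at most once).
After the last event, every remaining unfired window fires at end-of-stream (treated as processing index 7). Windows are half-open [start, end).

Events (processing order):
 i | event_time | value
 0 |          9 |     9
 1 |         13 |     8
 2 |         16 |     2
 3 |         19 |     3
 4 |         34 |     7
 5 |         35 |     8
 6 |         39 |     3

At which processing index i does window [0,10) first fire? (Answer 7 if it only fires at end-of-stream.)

3

i=0 t=9 v=9: → [0,10); WM=−∞
i=1 t=13 v=8: → [10,20); WM=−∞
i=2 t=16 v=2: → [10,20); WM=−∞
i=3 t=19 v=3: → [10,20); WM=16; [0,10) fires=9
i=4 t=34 v=7: → [30,40); WM=16
i=5 t=35 v=8: → [30,40); WM=16
i=6 t=39 v=3: → [30,40); WM=16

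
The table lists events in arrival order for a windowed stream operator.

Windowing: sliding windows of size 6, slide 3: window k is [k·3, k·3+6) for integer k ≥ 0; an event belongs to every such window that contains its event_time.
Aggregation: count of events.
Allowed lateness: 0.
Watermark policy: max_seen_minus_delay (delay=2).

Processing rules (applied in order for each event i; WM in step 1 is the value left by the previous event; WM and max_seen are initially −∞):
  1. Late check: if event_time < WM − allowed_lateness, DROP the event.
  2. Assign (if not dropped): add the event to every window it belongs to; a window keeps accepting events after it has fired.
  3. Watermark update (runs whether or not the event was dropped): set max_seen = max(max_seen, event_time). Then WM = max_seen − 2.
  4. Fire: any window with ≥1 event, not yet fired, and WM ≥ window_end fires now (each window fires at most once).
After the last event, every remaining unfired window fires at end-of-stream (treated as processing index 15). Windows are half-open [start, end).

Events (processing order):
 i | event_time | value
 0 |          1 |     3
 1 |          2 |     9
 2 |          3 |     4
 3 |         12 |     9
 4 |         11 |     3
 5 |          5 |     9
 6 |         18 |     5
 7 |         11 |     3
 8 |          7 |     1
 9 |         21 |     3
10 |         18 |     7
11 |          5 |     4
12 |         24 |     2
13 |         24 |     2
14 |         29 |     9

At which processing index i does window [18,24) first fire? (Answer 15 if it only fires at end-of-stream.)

14

i=0 t=1 v=3: → [0,6); WM=-1
i=1 t=2 v=9: → [0,6); WM=0
i=2 t=3 v=4: → [3,9),[0,6); WM=1
i=3 t=12 v=9: → [12,18),[9,15); WM=10; [0,6) fires=3 [3,9) fires=1
i=4 t=11 v=3: → [9,15),[6,12); WM=10
i=5 t=5 v=9: DROP (t<10-0); WM=10
i=6 t=18 v=5: → [18,24),[15,21); WM=16; [6,12) fires=1 [9,15) fires=2
i=7 t=11 v=3: DROP (t<16-0); WM=16
i=8 t=7 v=1: DROP (t<16-0); WM=16
i=9 t=21 v=3: → [21,27),[18,24); WM=19; [12,18) fires=1
i=10 t=18 v=7: DROP (t<19-0); WM=19
i=11 t=5 v=4: DROP (t<19-0); WM=19
i=12 t=24 v=2: → [24,30),[21,27); WM=22; [15,21) fires=1
i=13 t=24 v=2: → [24,30),[21,27); WM=22
i=14 t=29 v=9: → [27,33),[24,30); WM=27; [18,24) fires=2 [21,27) fires=3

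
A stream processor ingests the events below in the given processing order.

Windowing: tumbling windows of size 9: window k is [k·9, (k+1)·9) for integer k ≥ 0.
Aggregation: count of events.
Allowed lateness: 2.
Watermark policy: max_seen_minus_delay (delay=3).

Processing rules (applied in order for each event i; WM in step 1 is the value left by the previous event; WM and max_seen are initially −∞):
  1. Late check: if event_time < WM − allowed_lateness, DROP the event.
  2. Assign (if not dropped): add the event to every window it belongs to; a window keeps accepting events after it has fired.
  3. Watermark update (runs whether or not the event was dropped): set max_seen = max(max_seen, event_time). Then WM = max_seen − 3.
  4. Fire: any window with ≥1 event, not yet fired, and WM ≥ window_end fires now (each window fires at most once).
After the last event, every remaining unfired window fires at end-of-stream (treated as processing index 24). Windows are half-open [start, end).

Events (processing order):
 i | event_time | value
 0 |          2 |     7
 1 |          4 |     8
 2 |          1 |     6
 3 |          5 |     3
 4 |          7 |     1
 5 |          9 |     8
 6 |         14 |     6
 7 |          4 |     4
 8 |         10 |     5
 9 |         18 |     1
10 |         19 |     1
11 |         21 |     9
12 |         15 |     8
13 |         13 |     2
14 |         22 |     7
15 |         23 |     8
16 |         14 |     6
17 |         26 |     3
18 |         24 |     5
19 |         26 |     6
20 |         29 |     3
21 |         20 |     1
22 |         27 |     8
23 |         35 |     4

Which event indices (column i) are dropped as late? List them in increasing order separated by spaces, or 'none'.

i=0 t=2 v=7: → [0,9); WM=-1
i=1 t=4 v=8: → [0,9); WM=1
i=2 t=1 v=6: → [0,9); WM=1
i=3 t=5 v=3: → [0,9); WM=2
i=4 t=7 v=1: → [0,9); WM=4
i=5 t=9 v=8: → [9,18); WM=6
i=6 t=14 v=6: → [9,18); WM=11; [0,9) fires=5
i=7 t=4 v=4: DROP (t<11-2); WM=11
i=8 t=10 v=5: → [9,18); WM=11
i=9 t=18 v=1: → [18,27); WM=15
i=10 t=19 v=1: → [18,27); WM=16
i=11 t=21 v=9: → [18,27); WM=18; [9,18) fires=3
i=12 t=15 v=8: DROP (t<18-2); WM=18
i=13 t=13 v=2: DROP (t<18-2); WM=18
i=14 t=22 v=7: → [18,27); WM=19
i=15 t=23 v=8: → [18,27); WM=20
i=16 t=14 v=6: DROP (t<20-2); WM=20
i=17 t=26 v=3: → [18,27); WM=23
i=18 t=24 v=5: → [18,27); WM=23
i=19 t=26 v=6: → [18,27); WM=23
i=20 t=29 v=3: → [27,36); WM=26
i=21 t=20 v=1: DROP (t<26-2); WM=26
i=22 t=27 v=8: → [27,36); WM=26
i=23 t=35 v=4: → [27,36); WM=32; [18,27) fires=8

7 12 13 16 21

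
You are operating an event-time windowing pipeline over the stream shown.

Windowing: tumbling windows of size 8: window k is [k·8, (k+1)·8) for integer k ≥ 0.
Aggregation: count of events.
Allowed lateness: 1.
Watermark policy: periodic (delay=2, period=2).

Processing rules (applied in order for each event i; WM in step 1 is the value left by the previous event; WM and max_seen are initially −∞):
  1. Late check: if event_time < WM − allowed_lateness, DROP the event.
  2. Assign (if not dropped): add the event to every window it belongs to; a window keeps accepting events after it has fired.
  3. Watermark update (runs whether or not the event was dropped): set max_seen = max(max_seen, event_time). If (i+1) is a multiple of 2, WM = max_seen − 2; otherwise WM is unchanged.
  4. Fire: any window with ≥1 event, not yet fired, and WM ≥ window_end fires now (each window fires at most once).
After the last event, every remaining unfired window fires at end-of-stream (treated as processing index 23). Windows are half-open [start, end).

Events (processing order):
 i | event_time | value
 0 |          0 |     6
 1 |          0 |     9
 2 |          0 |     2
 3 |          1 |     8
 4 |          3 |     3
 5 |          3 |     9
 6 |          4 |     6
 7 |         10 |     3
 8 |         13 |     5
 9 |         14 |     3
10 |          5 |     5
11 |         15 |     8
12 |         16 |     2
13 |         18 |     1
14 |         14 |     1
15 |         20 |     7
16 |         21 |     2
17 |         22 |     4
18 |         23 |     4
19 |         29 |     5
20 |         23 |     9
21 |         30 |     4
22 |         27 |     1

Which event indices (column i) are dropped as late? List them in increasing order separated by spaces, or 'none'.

10 14 20

i=0 t=0 v=6: → [0,8); WM=−∞
i=1 t=0 v=9: → [0,8); WM=-2
i=2 t=0 v=2: → [0,8); WM=-2
i=3 t=1 v=8: → [0,8); WM=-1
i=4 t=3 v=3: → [0,8); WM=-1
i=5 t=3 v=9: → [0,8); WM=1
i=6 t=4 v=6: → [0,8); WM=1
i=7 t=10 v=3: → [8,16); WM=8; [0,8) fires=7
i=8 t=13 v=5: → [8,16); WM=8
i=9 t=14 v=3: → [8,16); WM=12
i=10 t=5 v=5: DROP (t<12-1); WM=12
i=11 t=15 v=8: → [8,16); WM=13
i=12 t=16 v=2: → [16,24); WM=13
i=13 t=18 v=1: → [16,24); WM=16; [8,16) fires=4
i=14 t=14 v=1: DROP (t<16-1); WM=16
i=15 t=20 v=7: → [16,24); WM=18
i=16 t=21 v=2: → [16,24); WM=18
i=17 t=22 v=4: → [16,24); WM=20
i=18 t=23 v=4: → [16,24); WM=20
i=19 t=29 v=5: → [24,32); WM=27; [16,24) fires=6
i=20 t=23 v=9: DROP (t<27-1); WM=27
i=21 t=30 v=4: → [24,32); WM=28
i=22 t=27 v=1: → [24,32); WM=28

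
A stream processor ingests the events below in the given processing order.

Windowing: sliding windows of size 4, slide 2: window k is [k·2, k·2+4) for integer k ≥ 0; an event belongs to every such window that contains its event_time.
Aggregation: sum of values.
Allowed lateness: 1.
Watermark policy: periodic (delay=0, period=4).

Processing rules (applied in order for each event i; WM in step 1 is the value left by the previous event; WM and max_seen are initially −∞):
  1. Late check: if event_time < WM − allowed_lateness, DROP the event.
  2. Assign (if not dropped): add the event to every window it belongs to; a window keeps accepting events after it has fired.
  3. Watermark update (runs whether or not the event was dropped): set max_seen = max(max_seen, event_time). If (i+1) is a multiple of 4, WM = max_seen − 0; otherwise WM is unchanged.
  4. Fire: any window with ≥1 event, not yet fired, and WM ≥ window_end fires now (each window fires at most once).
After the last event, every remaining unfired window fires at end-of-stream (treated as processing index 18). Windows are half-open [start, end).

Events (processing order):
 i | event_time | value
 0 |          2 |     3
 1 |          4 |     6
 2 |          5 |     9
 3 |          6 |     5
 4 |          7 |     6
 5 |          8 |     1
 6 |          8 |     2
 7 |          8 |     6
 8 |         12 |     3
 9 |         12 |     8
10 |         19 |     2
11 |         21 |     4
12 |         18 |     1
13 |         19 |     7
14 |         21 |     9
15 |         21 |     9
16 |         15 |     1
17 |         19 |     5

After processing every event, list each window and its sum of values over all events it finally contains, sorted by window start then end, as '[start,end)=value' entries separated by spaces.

[0,4)=3 [2,6)=18 [4,8)=26 [6,10)=20 [8,12)=9 [10,14)=11 [12,16)=11 [16,20)=2 [18,22)=24 [20,24)=22

i=0 t=2 v=3: → [2,6),[0,4); WM=−∞
i=1 t=4 v=6: → [4,8),[2,6); WM=−∞
i=2 t=5 v=9: → [4,8),[2,6); WM=−∞
i=3 t=6 v=5: → [6,10),[4,8); WM=6; [0,4) fires=3 [2,6) fires=18
i=4 t=7 v=6: → [6,10),[4,8); WM=6
i=5 t=8 v=1: → [8,12),[6,10); WM=6
i=6 t=8 v=2: → [8,12),[6,10); WM=6
i=7 t=8 v=6: → [8,12),[6,10); WM=8; [4,8) fires=26
i=8 t=12 v=3: → [12,16),[10,14); WM=8
i=9 t=12 v=8: → [12,16),[10,14); WM=8
i=10 t=19 v=2: → [18,22),[16,20); WM=8
i=11 t=21 v=4: → [20,24),[18,22); WM=21; [6,10) fires=20 [8,12) fires=9 [10,14) fires=11 [12,16) fires=11 [16,20) fires=2
i=12 t=18 v=1: DROP (t<21-1); WM=21
i=13 t=19 v=7: DROP (t<21-1); WM=21
i=14 t=21 v=9: → [20,24),[18,22); WM=21
i=15 t=21 v=9: → [20,24),[18,22); WM=21
i=16 t=15 v=1: DROP (t<21-1); WM=21
i=17 t=19 v=5: DROP (t<21-1); WM=21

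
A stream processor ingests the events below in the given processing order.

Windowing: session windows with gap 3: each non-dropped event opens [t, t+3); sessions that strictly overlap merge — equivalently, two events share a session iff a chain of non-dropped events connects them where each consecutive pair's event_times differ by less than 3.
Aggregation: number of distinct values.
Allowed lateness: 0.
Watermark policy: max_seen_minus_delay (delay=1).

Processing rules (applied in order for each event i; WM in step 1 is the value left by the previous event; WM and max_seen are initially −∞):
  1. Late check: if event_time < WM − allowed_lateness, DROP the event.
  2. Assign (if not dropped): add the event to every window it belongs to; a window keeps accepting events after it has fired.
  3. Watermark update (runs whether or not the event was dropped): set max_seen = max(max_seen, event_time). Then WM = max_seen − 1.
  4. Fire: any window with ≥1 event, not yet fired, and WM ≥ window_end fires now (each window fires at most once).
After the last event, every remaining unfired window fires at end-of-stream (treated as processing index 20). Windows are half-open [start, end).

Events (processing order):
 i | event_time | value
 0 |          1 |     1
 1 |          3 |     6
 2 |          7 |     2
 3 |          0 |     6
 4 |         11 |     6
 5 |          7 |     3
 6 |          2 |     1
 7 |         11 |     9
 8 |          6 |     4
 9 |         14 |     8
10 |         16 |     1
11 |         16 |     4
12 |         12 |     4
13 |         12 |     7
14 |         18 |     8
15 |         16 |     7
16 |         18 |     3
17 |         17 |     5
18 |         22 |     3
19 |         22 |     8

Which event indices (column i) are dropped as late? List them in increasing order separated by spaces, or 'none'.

i=0 t=1 v=1: → [1,4); WM=0
i=1 t=3 v=6: → [1,6); WM=2
i=2 t=7 v=2: → [7,10); WM=6
i=3 t=0 v=6: DROP (t<6-0); WM=6
i=4 t=11 v=6: → [11,14); WM=10
i=5 t=7 v=3: DROP (t<10-0); WM=10
i=6 t=2 v=1: DROP (t<10-0); WM=10
i=7 t=11 v=9: → [11,14); WM=10
i=8 t=6 v=4: DROP (t<10-0); WM=10
i=9 t=14 v=8: → [14,17); WM=13
i=10 t=16 v=1: → [14,19); WM=15
i=11 t=16 v=4: → [14,19); WM=15
i=12 t=12 v=4: DROP (t<15-0); WM=15
i=13 t=12 v=7: DROP (t<15-0); WM=15
i=14 t=18 v=8: → [14,21); WM=17
i=15 t=16 v=7: DROP (t<17-0); WM=17
i=16 t=18 v=3: → [14,21); WM=17
i=17 t=17 v=5: → [14,21); WM=17
i=18 t=22 v=3: → [22,25); WM=21
i=19 t=22 v=8: → [22,25); WM=21

3 5 6 8 12 13 15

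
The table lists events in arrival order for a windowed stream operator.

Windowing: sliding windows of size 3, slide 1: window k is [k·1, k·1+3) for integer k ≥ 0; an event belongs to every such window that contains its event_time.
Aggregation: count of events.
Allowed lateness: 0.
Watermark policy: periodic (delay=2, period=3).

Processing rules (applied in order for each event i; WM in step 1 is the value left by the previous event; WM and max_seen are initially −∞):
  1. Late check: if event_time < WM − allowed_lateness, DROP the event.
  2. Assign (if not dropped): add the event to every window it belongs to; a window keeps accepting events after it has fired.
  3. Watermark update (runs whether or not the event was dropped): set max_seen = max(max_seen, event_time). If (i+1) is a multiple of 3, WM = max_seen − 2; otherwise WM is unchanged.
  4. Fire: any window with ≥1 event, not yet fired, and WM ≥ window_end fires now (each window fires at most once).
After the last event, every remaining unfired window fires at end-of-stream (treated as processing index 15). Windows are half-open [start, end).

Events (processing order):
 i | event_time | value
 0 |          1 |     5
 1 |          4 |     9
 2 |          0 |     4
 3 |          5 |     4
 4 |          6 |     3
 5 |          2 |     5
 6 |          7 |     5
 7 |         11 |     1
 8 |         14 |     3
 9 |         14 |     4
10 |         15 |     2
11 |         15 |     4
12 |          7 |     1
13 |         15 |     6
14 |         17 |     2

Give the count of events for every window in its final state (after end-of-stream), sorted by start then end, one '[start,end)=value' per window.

i=0 t=1 v=5: → [1,4),[0,3); WM=−∞
i=1 t=4 v=9: → [4,7),[3,6),[2,5); WM=−∞
i=2 t=0 v=4: → [0,3); WM=2
i=3 t=5 v=4: → [5,8),[4,7),[3,6); WM=2
i=4 t=6 v=3: → [6,9),[5,8),[4,7); WM=2
i=5 t=2 v=5: → [2,5),[1,4),[0,3); WM=4; [0,3) fires=3 [1,4) fires=2
i=6 t=7 v=5: → [7,10),[6,9),[5,8); WM=4
i=7 t=11 v=1: → [11,14),[10,13),[9,12); WM=4
i=8 t=14 v=3: → [14,17),[13,16),[12,15); WM=12; [2,5) fires=2 [3,6) fires=2 [4,7) fires=3 [5,8) fires=3 [6,9) fires=2 [7,10) fires=1 [9,12) fires=1
i=9 t=14 v=4: → [14,17),[13,16),[12,15); WM=12
i=10 t=15 v=2: → [15,18),[14,17),[13,16); WM=12
i=11 t=15 v=4: → [15,18),[14,17),[13,16); WM=13; [10,13) fires=1
i=12 t=7 v=1: DROP (t<13-0); WM=13
i=13 t=15 v=6: → [15,18),[14,17),[13,16); WM=13
i=14 t=17 v=2: → [17,20),[16,19),[15,18); WM=15; [11,14) fires=1 [12,15) fires=2

[0,3)=3 [1,4)=2 [2,5)=2 [3,6)=2 [4,7)=3 [5,8)=3 [6,9)=2 [7,10)=1 [9,12)=1 [10,13)=1 [11,14)=1 [12,15)=2 [13,16)=5 [14,17)=5 [15,18)=4 [16,19)=1 [17,20)=1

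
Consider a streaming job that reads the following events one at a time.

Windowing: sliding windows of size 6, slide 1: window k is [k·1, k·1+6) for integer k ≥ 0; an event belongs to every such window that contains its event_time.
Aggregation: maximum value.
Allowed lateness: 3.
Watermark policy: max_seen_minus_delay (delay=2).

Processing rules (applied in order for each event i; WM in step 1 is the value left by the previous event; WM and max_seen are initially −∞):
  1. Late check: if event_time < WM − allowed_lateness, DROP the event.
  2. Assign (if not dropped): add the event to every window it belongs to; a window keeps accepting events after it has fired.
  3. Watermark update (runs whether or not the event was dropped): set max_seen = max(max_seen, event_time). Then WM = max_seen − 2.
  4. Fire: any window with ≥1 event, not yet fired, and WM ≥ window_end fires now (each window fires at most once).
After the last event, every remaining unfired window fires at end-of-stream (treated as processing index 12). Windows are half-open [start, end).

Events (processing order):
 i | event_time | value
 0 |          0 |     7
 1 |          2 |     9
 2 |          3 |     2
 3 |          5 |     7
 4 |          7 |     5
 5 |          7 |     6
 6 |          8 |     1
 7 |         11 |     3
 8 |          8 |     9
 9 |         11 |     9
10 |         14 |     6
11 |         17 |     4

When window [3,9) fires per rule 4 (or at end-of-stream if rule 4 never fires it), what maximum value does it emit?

7

i=0 t=0 v=7: → [0,6); WM=-2
i=1 t=2 v=9: → [2,8),[1,7),[0,6); WM=0
i=2 t=3 v=2: → [3,9),[2,8),[1,7),[0,6); WM=1
i=3 t=5 v=7: → [5,11),[4,10),[3,9),[2,8),[1,7),[0,6); WM=3
i=4 t=7 v=5: → [7,13),[6,12),[5,11),[4,10),[3,9),[2,8); WM=5
i=5 t=7 v=6: → [7,13),[6,12),[5,11),[4,10),[3,9),[2,8); WM=5
i=6 t=8 v=1: → [8,14),[7,13),[6,12),[5,11),[4,10),[3,9); WM=6; [0,6) fires=9
i=7 t=11 v=3: → [11,17),[10,16),[9,15),[8,14),[7,13),[6,12); WM=9; [1,7) fires=9 [2,8) fires=9 [3,9) fires=7
i=8 t=8 v=9: → [8,14),[7,13),[6,12),[5,11),[4,10),[3,9); WM=9
i=9 t=11 v=9: → [11,17),[10,16),[9,15),[8,14),[7,13),[6,12); WM=9
i=10 t=14 v=6: → [14,20),[13,19),[12,18),[11,17),[10,16),[9,15); WM=12; [4,10) fires=9 [5,11) fires=9 [6,12) fires=9
i=11 t=17 v=4: → [17,23),[16,22),[15,21),[14,20),[13,19),[12,18); WM=15; [7,13) fires=9 [8,14) fires=9 [9,15) fires=9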